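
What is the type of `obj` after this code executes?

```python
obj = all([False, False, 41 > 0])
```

all() returns bool

bool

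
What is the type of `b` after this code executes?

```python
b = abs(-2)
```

abs() of int returns int

int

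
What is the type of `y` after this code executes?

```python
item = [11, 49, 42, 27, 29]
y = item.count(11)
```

list.count() returns int

int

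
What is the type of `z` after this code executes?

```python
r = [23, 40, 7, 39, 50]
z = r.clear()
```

list.clear() returns None

NoneType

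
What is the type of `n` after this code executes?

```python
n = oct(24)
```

oct() returns str representation

str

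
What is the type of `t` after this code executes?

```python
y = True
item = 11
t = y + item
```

bool + int returns int (True is 1, so 1 + 11 = 12)

int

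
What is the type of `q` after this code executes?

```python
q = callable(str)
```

callable() returns bool

bool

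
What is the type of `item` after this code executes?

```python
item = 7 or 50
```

'or' returns the first truthy value (7, which is int)

int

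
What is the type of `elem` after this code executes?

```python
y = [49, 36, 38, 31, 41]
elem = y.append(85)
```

list.append() returns None (mutates in place)

NoneType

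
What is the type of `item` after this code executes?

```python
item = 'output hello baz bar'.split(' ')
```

str.split() returns list

list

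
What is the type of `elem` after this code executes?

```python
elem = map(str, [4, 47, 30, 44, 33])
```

map() returns a map iterator object

map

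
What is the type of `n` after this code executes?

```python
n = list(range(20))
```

list(range(...)) returns list

list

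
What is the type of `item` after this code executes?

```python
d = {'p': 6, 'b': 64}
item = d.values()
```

.values() returns a dict_values view object

dict_values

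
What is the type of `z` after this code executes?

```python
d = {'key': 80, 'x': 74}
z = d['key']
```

Accessing dict[str, int] with key 'key' returns int value 80

int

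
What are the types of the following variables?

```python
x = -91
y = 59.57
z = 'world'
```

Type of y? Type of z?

y is float; z is str

float, str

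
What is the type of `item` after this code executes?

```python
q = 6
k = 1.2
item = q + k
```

int + float returns float (6 + 1.2 = 7.2)

float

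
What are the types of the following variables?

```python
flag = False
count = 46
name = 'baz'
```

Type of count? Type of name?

count is int; name is str

int, str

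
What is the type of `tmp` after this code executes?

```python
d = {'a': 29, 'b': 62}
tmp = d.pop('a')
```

dict.pop() returns the value (int)

int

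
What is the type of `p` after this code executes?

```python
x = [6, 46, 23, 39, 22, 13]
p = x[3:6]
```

Slicing a list always returns a list

list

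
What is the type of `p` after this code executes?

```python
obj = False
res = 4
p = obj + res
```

bool + int returns int (False is 0, so 0 + 4 = 4)

int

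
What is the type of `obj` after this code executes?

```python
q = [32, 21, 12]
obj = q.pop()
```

list.pop() returns the popped element (int here)

int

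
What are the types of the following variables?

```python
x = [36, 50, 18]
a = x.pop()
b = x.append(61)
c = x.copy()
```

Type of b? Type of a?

list.append() returns None; list.pop() returns the element (int)

NoneType, int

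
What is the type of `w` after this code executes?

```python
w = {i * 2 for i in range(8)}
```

A set comprehension {expr for x in iterable} produces a set

set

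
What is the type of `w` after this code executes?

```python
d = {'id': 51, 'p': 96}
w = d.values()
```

.values() returns a dict_values view object

dict_values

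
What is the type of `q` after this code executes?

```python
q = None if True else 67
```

Ternary: condition is True, if branch (None) taken → NoneType

NoneType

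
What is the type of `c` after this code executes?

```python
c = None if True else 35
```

Ternary: condition is True, if branch (None) taken → NoneType

NoneType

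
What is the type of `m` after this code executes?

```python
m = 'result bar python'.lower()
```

str.lower() returns str

str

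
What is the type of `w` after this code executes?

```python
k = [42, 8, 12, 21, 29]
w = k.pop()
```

list.pop() returns the popped element (int here)

int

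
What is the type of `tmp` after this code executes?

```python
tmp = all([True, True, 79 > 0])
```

all() returns bool

bool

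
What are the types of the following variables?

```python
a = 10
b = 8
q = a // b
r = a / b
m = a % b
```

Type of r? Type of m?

int / int returns float; int % int returns int

float, int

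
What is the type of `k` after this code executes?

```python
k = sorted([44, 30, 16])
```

sorted() always returns list

list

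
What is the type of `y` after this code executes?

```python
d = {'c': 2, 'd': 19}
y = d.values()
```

.values() returns a dict_values view object

dict_values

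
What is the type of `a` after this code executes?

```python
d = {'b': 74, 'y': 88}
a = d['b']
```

Accessing dict[str, int] with key 'b' returns int value 74

int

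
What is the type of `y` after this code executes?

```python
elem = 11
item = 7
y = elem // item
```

int // int returns int (11 // 7 = 1)

int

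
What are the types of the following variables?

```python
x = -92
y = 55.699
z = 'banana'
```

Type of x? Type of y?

x is int; y is float

int, float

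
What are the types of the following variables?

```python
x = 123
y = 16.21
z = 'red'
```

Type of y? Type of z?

y is float; z is str

float, str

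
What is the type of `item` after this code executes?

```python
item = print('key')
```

print() returns None

NoneType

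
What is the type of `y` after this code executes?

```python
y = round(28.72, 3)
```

round() with ndigits arg returns float

float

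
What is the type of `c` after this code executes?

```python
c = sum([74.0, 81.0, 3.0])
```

sum() of floats returns float

float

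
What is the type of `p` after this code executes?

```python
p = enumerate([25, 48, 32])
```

enumerate() returns an enumerate iterator object

enumerate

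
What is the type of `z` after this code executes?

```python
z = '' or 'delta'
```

'or' returns first truthy value ('delta', which is str)

str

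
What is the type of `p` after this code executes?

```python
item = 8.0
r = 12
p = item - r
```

float - int returns float (8.0 - 12 = -4.0)

float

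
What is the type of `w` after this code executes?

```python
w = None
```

None has type NoneType

NoneType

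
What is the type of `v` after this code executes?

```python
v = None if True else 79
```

Ternary: condition is True, if branch (None) taken → NoneType

NoneType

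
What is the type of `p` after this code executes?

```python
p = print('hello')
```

print() returns None

NoneType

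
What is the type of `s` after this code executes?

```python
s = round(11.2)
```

round() with no ndigits arg returns int

int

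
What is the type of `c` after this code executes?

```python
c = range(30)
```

range() returns a range object

range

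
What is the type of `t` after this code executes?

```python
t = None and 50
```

'and' returns first falsy value (None)

NoneType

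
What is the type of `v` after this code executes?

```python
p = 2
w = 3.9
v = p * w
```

int * float returns float (2 * 3.9 = 7.8)

float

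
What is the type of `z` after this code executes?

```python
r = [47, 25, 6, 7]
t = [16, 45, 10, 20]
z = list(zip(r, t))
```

list(zip(...)) returns a list of tuples

list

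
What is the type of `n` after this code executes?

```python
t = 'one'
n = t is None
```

'is' comparison returns bool

bool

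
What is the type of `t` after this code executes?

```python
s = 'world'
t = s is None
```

'is' comparison returns bool

bool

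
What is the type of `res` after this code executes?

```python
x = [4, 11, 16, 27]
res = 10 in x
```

'in' operator returns bool

bool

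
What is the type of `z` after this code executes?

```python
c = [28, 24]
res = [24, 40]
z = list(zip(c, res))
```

list(zip(...)) returns a list of tuples

list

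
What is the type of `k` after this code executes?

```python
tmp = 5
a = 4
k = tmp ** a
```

int ** positive int returns int (5 ** 4 = 625)

int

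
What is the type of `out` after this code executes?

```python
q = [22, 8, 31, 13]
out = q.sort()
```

list.sort() returns None (sorts in place)

NoneType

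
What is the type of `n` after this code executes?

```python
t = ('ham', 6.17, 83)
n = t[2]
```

Index 2 of tuple is 83 which is int

int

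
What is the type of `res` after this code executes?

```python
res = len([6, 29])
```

len() always returns int

int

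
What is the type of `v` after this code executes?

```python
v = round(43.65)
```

round() with no ndigits arg returns int

int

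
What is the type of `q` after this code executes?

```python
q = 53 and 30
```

'and' returns the last value when all truthy (30, which is int)

int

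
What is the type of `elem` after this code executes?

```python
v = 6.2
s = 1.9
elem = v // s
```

float // float returns float (floor division preserves float type)

float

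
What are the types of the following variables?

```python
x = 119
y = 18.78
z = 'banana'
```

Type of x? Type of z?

x is int; z is str

int, str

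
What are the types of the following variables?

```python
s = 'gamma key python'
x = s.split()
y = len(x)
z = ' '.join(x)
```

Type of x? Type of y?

str.split() returns list; len() returns int

list, int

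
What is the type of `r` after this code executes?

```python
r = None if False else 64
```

Ternary: condition is False, else branch (64) taken → int

int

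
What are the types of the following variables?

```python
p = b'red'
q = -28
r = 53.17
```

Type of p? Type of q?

p is bytes; q is int

bytes, int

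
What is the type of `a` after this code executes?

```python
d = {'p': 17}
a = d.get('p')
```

dict.get() returns the value (int) when key is found

int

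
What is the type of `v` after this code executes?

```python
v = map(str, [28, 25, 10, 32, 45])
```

map() returns a map iterator object

map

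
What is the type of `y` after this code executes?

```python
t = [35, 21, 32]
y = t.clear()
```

list.clear() returns None

NoneType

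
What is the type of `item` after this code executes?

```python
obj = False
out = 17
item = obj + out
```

bool + int returns int (False is 0, so 0 + 17 = 17)

int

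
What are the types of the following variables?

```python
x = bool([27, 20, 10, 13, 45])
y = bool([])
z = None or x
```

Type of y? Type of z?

bool() returns bool; None or <bool> returns the bool

bool, bool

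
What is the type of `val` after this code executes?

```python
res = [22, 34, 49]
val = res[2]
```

Indexing a list of ints returns int (res[2] = 49)

int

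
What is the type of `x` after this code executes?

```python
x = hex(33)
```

hex() returns str representation

str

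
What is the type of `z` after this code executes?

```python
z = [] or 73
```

'or' returns first truthy value (73, which is int)

int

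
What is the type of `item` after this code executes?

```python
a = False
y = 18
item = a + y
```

bool + int returns int (False is 0, so 0 + 18 = 18)

int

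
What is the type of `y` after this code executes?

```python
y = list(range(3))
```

list(range(...)) returns list

list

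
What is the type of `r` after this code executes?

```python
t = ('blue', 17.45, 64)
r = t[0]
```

Index 0 of tuple is 'blue' which is str

str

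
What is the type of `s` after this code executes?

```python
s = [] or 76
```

'or' returns first truthy value (76, which is int)

int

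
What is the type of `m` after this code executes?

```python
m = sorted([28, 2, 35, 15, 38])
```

sorted() always returns list

list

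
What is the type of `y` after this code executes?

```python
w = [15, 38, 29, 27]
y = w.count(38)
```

list.count() returns int

int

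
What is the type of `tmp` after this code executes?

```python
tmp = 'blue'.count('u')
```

str.count() returns int

int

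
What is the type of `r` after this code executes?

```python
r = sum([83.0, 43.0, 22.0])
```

sum() of floats returns float

float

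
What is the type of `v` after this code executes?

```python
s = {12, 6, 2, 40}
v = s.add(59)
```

set.add() returns None (mutates in place)

NoneType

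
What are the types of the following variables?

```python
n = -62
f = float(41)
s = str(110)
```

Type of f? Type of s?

f is float; s is str

float, str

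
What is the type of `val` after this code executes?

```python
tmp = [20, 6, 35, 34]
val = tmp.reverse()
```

list.reverse() returns None

NoneType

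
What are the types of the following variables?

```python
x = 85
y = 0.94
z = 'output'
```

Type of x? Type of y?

x is int; y is float

int, float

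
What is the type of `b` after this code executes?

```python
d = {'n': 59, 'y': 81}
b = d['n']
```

Accessing dict[str, int] with key 'n' returns int value 59

int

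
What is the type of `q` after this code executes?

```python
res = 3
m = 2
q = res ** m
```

int ** positive int returns int (3 ** 2 = 9)

int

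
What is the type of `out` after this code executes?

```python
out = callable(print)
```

callable() returns bool

bool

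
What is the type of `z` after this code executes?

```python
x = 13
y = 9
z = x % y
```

int % int returns int (13 % 9 = 4)

int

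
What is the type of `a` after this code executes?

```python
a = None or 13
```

'or' with None returns the other value (13, int)

int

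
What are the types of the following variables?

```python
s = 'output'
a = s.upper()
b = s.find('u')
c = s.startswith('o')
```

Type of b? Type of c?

str.find() returns int; str.startswith() returns bool

int, bool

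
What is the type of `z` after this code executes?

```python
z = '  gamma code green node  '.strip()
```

str.strip() returns str

str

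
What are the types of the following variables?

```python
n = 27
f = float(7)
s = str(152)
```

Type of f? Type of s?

f is float; s is str

float, str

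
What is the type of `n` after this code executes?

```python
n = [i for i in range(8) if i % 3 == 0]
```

A list comprehension [...] produces a list

list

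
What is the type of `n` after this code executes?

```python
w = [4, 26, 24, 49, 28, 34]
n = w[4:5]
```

Slicing a list always returns a list

list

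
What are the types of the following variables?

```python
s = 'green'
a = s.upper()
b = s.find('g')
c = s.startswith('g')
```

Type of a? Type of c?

str.upper() returns str; str.startswith() returns bool

str, bool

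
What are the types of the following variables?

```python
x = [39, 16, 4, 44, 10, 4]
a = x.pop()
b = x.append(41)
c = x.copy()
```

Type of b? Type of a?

list.append() returns None; list.pop() returns the element (int)

NoneType, int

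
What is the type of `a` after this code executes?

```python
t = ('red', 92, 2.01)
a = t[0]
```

Index 0 of tuple is 'red' which is str

str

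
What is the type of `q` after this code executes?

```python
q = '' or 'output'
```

'or' returns first truthy value ('output', which is str)

str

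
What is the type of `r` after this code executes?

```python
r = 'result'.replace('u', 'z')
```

str.replace() returns str

str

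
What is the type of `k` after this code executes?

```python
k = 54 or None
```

'or' returns first truthy value (54, int)

int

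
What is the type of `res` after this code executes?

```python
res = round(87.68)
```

round() with no ndigits arg returns int

int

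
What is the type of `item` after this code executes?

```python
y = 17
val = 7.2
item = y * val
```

int * float returns float (17 * 7.2 = 122.4)

float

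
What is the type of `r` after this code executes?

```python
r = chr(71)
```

chr() returns str (single character)

str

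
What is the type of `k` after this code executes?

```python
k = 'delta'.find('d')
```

str.find() returns int (index, or -1)

int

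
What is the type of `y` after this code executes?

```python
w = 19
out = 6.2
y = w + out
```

int + float returns float (19 + 6.2 = 25.2)

float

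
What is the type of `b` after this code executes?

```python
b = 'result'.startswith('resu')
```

str.startswith() returns bool

bool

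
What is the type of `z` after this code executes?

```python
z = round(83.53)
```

round() with no ndigits arg returns int

int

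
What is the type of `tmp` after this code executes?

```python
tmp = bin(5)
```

bin() returns str representation

str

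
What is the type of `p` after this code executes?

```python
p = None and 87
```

'and' returns first falsy value (None)

NoneType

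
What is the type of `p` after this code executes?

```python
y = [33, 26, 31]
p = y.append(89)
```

list.append() returns None (mutates in place)

NoneType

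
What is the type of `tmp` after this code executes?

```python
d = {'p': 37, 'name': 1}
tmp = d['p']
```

Accessing dict[str, int] with key 'p' returns int value 37

int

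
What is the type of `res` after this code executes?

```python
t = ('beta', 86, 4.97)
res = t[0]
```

Index 0 of tuple is 'beta' which is str

str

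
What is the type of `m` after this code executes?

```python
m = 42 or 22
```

'or' returns the first truthy value (42, which is int)

int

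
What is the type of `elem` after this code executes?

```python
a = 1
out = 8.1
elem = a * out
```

int * float returns float (1 * 8.1 = 8.1)

float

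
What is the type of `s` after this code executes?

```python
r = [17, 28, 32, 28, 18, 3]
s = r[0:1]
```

Slicing a list always returns a list

list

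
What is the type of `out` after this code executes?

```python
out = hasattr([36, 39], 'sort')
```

hasattr() returns bool

bool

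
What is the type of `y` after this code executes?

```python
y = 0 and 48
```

'and' returns the first falsy value (0, which is int)

int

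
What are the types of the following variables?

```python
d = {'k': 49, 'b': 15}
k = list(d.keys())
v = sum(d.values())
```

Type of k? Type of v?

list(...) returns list; sum of int values returns int

list, int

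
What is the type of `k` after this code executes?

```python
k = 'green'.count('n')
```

str.count() returns int

int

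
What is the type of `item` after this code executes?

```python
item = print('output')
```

print() returns None

NoneType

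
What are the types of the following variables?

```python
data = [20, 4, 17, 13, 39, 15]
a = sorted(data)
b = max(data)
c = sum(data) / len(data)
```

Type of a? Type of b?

sorted() returns list; max of ints returns int

list, int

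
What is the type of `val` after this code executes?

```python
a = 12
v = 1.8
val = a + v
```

int + float returns float (12 + 1.8 = 13.8)

float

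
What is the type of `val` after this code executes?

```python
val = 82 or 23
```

'or' returns the first truthy value (82, which is int)

int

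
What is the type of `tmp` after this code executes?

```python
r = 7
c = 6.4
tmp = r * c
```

int * float returns float (7 * 6.4 = 44.8)

float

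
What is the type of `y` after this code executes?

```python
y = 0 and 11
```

'and' returns the first falsy value (0, which is int)

int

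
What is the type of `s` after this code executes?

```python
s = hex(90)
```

hex() returns str representation

str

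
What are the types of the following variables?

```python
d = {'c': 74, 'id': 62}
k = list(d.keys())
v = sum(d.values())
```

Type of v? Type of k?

sum of int values returns int; list(...) returns list

int, list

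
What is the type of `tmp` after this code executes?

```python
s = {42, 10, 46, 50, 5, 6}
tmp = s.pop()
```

Popping from a set of ints returns int

int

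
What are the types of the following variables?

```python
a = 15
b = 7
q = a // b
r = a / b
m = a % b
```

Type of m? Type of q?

int % int returns int; int // int returns int

int, int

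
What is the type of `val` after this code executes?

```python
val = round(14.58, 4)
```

round() with ndigits arg returns float

float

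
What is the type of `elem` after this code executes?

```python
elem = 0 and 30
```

'and' returns the first falsy value (0, which is int)

int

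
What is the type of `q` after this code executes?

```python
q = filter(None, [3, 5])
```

filter() returns a filter iterator object

filter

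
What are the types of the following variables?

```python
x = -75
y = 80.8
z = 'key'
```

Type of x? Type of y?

x is int; y is float

int, float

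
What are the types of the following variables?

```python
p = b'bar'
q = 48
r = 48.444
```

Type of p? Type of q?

p is bytes; q is int

bytes, int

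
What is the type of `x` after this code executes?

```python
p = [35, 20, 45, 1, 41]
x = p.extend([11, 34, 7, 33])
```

list.extend() returns None

NoneType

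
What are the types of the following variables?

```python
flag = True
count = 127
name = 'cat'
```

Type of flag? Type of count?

flag is bool; count is int

bool, int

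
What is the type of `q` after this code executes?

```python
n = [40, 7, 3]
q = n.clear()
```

list.clear() returns None

NoneType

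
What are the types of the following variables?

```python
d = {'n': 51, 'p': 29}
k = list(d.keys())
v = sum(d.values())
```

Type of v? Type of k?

sum of int values returns int; list(...) returns list

int, list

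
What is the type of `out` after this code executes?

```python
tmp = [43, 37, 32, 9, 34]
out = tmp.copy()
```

list.copy() returns list

list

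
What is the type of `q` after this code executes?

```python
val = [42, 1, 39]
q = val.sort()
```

list.sort() returns None (sorts in place)

NoneType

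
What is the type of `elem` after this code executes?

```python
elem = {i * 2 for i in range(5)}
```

A set comprehension {expr for x in iterable} produces a set

set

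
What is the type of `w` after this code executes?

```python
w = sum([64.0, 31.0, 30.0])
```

sum() of floats returns float

float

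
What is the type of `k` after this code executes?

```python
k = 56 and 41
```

'and' returns the last value when all truthy (41, which is int)

int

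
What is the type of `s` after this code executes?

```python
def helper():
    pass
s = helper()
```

A function with no return statement returns None

NoneType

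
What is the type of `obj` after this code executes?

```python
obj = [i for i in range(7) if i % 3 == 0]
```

A list comprehension [...] produces a list

list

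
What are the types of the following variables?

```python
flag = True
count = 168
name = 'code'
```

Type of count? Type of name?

count is int; name is str

int, str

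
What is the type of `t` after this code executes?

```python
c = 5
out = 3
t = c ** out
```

int ** positive int returns int (5 ** 3 = 125)

int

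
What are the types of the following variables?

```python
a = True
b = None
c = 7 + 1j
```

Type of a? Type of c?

a is bool; c is complex

bool, complex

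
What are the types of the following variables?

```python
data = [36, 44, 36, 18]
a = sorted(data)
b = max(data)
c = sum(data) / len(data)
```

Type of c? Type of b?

int / int returns float; max of ints returns int

float, int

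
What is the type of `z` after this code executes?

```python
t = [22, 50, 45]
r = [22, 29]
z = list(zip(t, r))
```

list(zip(...)) returns a list of tuples

list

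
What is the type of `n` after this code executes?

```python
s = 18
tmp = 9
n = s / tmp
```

int / int always returns float in Python 3 (18 / 9 = 2)

float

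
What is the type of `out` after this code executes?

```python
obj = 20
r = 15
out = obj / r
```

int / int always returns float in Python 3 (20 / 15 = 1.33333)

float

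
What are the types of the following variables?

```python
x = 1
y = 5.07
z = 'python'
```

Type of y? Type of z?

y is float; z is str

float, str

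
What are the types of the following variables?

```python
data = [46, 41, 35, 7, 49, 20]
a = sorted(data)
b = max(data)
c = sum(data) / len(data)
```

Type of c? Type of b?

int / int returns float; max of ints returns int

float, int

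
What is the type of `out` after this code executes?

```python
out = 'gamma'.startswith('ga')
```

str.startswith() returns bool

bool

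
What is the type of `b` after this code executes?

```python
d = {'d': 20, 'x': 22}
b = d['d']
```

Accessing dict[str, int] with key 'd' returns int value 20

int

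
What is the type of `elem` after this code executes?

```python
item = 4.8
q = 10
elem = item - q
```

float - int returns float (4.8 - 10 = -5.2)

float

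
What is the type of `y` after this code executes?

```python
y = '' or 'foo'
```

'or' returns first truthy value ('foo', which is str)

str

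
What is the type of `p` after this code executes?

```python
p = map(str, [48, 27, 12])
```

map() returns a map iterator object

map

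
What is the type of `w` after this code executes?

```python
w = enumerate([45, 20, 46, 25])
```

enumerate() returns an enumerate iterator object

enumerate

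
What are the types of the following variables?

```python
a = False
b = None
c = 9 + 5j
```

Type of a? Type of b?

a is bool; b is NoneType

bool, NoneType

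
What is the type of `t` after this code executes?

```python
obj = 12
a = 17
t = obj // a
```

int // int returns int (12 // 17 = 0)

int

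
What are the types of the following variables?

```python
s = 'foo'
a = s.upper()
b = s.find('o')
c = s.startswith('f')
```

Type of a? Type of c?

str.upper() returns str; str.startswith() returns bool

str, bool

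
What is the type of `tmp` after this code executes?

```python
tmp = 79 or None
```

'or' returns first truthy value (79, int)

int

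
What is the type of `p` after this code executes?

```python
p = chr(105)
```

chr() returns str (single character)

str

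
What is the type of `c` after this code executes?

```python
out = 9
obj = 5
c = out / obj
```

int / int always returns float in Python 3 (9 / 5 = 1.8)

float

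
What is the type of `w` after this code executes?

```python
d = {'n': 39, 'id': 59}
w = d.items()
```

dict.items() returns a dict_items view

dict_items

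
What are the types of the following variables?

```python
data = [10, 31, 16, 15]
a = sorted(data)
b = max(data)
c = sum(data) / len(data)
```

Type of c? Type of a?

int / int returns float; sorted() returns list

float, list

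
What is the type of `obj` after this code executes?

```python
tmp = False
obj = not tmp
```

'not' always returns bool

bool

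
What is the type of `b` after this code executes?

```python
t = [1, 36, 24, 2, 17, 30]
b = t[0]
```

Indexing a list of ints returns int (t[0] = 1)

int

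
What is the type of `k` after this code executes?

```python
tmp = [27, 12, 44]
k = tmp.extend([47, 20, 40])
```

list.extend() returns None

NoneType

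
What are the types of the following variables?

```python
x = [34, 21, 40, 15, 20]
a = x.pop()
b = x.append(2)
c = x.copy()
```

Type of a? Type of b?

list.pop() returns the element (int); list.append() returns None

int, NoneType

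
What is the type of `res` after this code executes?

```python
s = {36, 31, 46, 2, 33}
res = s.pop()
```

Popping from a set of ints returns int

int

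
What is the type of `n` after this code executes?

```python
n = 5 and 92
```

'and' returns the last value when all truthy (92, which is int)

int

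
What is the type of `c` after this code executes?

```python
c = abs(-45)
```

abs() of int returns int

int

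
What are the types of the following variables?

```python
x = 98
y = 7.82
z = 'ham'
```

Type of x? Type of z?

x is int; z is str

int, str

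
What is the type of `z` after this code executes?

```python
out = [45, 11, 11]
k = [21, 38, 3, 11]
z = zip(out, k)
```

zip() returns a zip iterator object

zip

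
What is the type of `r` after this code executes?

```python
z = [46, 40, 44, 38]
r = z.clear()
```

list.clear() returns None

NoneType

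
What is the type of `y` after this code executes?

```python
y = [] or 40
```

'or' returns first truthy value (40, which is int)

int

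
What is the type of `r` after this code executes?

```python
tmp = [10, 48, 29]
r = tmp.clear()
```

list.clear() returns None

NoneType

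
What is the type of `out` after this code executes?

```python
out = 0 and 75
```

'and' returns the first falsy value (0, which is int)

int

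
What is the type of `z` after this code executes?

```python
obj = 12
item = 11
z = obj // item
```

int // int returns int (12 // 11 = 1)

int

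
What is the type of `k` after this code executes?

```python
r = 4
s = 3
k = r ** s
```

int ** positive int returns int (4 ** 3 = 64)

int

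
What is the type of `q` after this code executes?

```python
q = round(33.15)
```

round() with no ndigits arg returns int

int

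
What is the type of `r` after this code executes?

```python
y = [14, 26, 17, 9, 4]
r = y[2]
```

Indexing a list of ints returns int (y[2] = 17)

int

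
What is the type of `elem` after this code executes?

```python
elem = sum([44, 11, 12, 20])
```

sum() of ints returns int

int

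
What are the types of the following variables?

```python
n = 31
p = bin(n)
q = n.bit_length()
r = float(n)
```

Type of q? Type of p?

int.bit_length() returns int; bin() returns str

int, str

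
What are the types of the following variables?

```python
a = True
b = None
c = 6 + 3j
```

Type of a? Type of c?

a is bool; c is complex

bool, complex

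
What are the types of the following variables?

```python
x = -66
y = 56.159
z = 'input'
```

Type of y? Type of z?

y is float; z is str

float, str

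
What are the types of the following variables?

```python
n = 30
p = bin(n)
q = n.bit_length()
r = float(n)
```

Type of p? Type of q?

bin() returns str; int.bit_length() returns int

str, int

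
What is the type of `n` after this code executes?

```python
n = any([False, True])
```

any() returns bool

bool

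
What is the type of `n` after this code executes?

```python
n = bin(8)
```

bin() returns str representation

str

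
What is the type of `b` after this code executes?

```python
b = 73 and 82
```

'and' returns the last value when all truthy (82, which is int)

int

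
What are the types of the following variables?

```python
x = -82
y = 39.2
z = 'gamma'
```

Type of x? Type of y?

x is int; y is float

int, float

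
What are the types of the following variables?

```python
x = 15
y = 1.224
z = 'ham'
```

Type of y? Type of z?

y is float; z is str

float, str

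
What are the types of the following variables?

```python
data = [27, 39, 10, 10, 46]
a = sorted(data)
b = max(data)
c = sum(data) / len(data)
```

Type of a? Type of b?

sorted() returns list; max of ints returns int

list, int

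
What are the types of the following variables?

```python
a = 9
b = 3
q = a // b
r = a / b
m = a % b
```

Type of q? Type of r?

int // int returns int; int / int returns float

int, float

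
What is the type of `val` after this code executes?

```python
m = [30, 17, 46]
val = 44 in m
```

'in' operator returns bool

bool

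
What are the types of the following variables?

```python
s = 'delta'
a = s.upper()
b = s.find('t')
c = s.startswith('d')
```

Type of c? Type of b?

str.startswith() returns bool; str.find() returns int

bool, int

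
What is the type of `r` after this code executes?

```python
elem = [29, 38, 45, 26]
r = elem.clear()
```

list.clear() returns None

NoneType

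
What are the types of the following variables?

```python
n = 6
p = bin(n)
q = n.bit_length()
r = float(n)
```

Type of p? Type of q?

bin() returns str; int.bit_length() returns int

str, int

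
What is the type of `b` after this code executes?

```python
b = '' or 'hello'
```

'or' returns first truthy value ('hello', which is str)

str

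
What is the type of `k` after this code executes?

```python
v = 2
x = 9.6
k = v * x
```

int * float returns float (2 * 9.6 = 19.2)

float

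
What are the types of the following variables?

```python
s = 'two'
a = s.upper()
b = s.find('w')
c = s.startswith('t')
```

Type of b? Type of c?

str.find() returns int; str.startswith() returns bool

int, bool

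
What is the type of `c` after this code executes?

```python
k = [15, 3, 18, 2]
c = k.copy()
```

list.copy() returns list

list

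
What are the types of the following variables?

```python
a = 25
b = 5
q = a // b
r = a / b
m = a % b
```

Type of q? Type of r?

int // int returns int; int / int returns float

int, float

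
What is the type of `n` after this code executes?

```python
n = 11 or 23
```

'or' returns the first truthy value (11, which is int)

int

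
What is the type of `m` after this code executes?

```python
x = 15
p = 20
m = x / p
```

int / int always returns float in Python 3 (15 / 20 = 0.75)

float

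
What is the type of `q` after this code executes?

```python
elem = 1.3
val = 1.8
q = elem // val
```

float // float returns float (floor division preserves float type)

float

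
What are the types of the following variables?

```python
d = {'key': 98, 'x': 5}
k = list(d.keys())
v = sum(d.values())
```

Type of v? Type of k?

sum of int values returns int; list(...) returns list

int, list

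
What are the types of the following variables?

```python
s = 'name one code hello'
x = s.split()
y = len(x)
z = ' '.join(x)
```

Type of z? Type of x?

str.join() returns str; str.split() returns list

str, list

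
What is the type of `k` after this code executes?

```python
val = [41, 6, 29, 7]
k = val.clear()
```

list.clear() returns None

NoneType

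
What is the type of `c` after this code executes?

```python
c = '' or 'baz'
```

'or' returns first truthy value ('baz', which is str)

str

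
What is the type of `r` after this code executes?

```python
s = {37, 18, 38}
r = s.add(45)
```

set.add() returns None (mutates in place)

NoneType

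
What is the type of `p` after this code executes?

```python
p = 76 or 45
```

'or' returns the first truthy value (76, which is int)

int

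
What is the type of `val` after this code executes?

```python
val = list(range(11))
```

list(range(...)) returns list

list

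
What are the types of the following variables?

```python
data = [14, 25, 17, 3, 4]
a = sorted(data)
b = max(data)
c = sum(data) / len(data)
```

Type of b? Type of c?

max of ints returns int; int / int returns float

int, float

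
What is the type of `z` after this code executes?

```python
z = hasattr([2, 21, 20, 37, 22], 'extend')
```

hasattr() returns bool

bool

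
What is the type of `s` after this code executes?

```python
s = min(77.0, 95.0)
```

min() of floats returns float

float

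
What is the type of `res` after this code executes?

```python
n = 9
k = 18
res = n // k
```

int // int returns int (9 // 18 = 0)

int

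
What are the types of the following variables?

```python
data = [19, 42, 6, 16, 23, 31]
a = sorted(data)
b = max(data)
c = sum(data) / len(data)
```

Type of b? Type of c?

max of ints returns int; int / int returns float

int, float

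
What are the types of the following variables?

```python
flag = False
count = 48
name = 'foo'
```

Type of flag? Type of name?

flag is bool; name is str

bool, str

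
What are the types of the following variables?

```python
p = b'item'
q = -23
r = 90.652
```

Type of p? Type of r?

p is bytes; r is float

bytes, float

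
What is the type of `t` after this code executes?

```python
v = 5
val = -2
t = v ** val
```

int ** negative int returns float

float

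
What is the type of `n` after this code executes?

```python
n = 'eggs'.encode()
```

str.encode() returns bytes

bytes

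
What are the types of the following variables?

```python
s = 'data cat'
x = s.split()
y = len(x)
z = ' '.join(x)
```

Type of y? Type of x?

len() returns int; str.split() returns list

int, list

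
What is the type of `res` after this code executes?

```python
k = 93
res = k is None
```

'is' comparison returns bool

bool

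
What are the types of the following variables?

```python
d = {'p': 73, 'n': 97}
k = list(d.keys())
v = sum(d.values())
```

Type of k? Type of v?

list(...) returns list; sum of int values returns int

list, int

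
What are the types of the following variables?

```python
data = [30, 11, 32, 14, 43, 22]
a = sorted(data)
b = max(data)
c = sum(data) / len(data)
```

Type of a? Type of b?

sorted() returns list; max of ints returns int

list, int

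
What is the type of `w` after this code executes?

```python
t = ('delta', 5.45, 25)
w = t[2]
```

Index 2 of tuple is 25 which is int

int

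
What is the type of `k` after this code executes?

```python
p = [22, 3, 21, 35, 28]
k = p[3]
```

Indexing a list of ints returns int (p[3] = 35)

int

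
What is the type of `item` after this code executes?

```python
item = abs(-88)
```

abs() of int returns int

int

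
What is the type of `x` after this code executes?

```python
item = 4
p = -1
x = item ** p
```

int ** negative int returns float

float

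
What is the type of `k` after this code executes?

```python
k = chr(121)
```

chr() returns str (single character)

str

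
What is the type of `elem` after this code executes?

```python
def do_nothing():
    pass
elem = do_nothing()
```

A function with no return statement returns None

NoneType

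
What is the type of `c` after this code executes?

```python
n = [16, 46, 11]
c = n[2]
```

Indexing a list of ints returns int (n[2] = 11)

int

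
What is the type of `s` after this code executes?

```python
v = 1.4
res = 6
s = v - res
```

float - int returns float (1.4 - 6 = -4.6)

float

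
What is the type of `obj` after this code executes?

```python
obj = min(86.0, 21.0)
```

min() of floats returns float

float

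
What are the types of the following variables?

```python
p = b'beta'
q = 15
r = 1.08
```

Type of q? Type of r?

q is int; r is float

int, float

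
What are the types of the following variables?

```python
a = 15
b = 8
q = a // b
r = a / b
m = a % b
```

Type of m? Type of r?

int % int returns int; int / int returns float

int, float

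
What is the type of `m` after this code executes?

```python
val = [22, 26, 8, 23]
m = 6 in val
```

'in' operator returns bool

bool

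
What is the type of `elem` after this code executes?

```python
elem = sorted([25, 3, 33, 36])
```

sorted() always returns list

list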